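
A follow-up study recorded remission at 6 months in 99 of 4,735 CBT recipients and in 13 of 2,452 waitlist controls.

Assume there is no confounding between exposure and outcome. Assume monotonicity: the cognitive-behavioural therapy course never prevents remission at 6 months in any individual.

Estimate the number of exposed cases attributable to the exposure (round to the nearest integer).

about 74 cases

p₁ = P(outcome | exposed) = 99/4735 = 0.020908
p₀ = P(outcome | unexposed) = 13/2452 = 0.0053018
PN = (p₁ − p₀)/p₁ = (0.020908 − 0.0053018) / 0.020908 ≈ 0.74642.
Attributable cases ≈ PN × (exposed cases) = 0.74642 × 99 ≈ 73.90.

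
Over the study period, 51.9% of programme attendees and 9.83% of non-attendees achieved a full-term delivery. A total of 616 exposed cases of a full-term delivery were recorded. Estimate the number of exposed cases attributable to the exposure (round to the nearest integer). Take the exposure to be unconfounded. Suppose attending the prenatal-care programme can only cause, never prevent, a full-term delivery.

p₁ = 0.519, p₀ = 0.0983.
PN = (p₁ − p₀)/p₁ = (0.519 − 0.0983) / 0.519 ≈ 0.81060.
Attributable cases ≈ PN × (exposed cases) = 0.81060 × 616 ≈ 499.33.

about 499 cases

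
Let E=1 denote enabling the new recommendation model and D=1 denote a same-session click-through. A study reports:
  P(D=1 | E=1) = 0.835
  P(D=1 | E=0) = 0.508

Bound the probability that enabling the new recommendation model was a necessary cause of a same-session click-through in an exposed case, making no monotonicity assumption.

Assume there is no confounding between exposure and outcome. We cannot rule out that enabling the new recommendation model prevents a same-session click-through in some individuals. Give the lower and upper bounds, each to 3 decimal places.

0.392 ≤ PN ≤ 0.589

Let p₁ = 0.835, p₀ = 0.508.
Under exogeneity alone the bounds on PN are max{0,(p₁−p₀)/p₁} ≤ PN ≤ min{1,(1−p₀)/p₁}.
  lower = (p₁ − p₀)/p₁ = 0.327 / 0.835 ≈ 0.3916
  upper = min{1, (1 − p₀)/p₁} = 0.492 / 0.835 ≈ 0.5892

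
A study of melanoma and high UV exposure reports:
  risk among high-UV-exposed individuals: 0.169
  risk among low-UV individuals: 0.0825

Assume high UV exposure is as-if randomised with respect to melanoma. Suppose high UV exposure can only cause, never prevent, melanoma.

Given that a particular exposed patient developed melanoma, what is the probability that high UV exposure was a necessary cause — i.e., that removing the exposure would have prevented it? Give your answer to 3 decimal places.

PN ≈ 0.512

Let p₁ = 0.169, p₀ = 0.0825.
Under exogeneity and monotonicity, PN = (p₁ − p₀) / p₁.
PN = (0.169 − 0.0825) / 0.169 = 0.0865 / 0.169 ≈ 0.5118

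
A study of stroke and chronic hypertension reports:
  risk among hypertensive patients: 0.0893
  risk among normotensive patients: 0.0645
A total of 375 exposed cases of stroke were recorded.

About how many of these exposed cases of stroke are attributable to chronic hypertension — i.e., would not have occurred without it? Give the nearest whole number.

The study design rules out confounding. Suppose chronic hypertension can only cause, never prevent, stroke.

Let p₁ = 0.0893, p₀ = 0.0645.
PN = (p₁ − p₀)/p₁ = (0.0893 − 0.0645) / 0.0893 ≈ 0.27772.
Attributable cases ≈ PN × (exposed cases) = 0.27772 × 375 ≈ 104.14.

about 104 cases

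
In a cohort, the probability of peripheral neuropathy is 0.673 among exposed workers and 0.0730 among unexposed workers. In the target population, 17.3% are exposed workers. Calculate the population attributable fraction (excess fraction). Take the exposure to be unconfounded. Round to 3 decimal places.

Let p₁ = 0.673, p₀ = 0.073.
Overall risk P(Y=1) = π·p₁ + (1−π)·p₀ = 0.173×0.673 + 0.827×0.073 = 0.1768.
Under exogeneity, PAF = [P(Y=1) − p₀] / P(Y=1).
PAF = (0.1768 − 0.073) / 0.1768 ≈ 0.5871

PAF ≈ 0.587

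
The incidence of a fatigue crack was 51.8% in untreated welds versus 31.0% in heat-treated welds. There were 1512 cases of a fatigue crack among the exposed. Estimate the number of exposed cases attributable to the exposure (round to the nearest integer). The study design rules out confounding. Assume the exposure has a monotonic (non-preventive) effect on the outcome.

p₁ = 0.518, p₀ = 0.31.
PN = (p₁ − p₀)/p₁ = (0.518 − 0.31) / 0.518 ≈ 0.40154.
Attributable cases ≈ PN × (exposed cases) = 0.40154 × 1512 ≈ 607.14.

about 607 cases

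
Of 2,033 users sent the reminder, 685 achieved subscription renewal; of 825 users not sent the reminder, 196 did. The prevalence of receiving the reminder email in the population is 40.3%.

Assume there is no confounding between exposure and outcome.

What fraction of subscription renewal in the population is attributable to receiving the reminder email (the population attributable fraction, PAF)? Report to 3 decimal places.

p₁ = P(outcome | exposed) = 685/2033 = 0.33694
p₀ = P(outcome | unexposed) = 196/825 = 0.23758
Overall risk P(Y=1) = π·p₁ + (1−π)·p₀ = 0.403×0.33694 + 0.597×0.23758 = 0.27762.
Under exogeneity, PAF = [P(Y=1) − p₀] / P(Y=1).
PAF = (0.27762 − 0.23758) / 0.27762 ≈ 0.1442

PAF ≈ 0.144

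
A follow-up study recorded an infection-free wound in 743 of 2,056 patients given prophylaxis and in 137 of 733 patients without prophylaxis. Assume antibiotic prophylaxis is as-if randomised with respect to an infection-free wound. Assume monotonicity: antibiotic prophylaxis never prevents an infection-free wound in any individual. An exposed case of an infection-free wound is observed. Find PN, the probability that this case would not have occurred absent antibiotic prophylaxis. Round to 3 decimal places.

p₁ = P(outcome | exposed) = 743/2056 = 0.36138
p₀ = P(outcome | unexposed) = 137/733 = 0.1869
Under exogeneity and monotonicity, PN = (p₁ − p₀) / p₁.
PN = (0.36138 − 0.1869) / 0.36138 = 0.17448 / 0.36138 ≈ 0.4828

PN ≈ 0.483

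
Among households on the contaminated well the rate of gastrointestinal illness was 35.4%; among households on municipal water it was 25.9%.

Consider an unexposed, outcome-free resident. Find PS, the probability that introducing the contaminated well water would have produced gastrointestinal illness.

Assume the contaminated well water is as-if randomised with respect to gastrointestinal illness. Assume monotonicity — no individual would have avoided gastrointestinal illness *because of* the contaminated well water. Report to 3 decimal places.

PS ≈ 0.128

p₁ = 0.354, p₀ = 0.259.
Under exogeneity and monotonicity, PS = (p₁ − p₀) / (1 − p₀).
PS = (0.354 − 0.259) / (1 − 0.259) = 0.095 / 0.741 ≈ 0.1282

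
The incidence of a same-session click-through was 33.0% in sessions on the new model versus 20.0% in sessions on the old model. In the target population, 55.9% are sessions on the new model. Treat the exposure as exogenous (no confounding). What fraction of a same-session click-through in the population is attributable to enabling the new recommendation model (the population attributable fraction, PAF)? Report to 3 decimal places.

PAF ≈ 0.267

p₁ = 0.33, p₀ = 0.2.
Overall risk P(Y=1) = π·p₁ + (1−π)·p₀ = 0.559×0.33 + 0.441×0.2 = 0.27267.
Under exogeneity, PAF = [P(Y=1) − p₀] / P(Y=1).
PAF = (0.27267 − 0.2) / 0.27267 ≈ 0.2665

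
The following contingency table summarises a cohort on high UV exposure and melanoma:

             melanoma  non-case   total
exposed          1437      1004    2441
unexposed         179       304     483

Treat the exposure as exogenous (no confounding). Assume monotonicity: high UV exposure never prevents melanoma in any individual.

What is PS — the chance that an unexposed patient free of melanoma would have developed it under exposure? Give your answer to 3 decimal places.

PS ≈ 0.347

p₁ = P(outcome | exposed) = 1437/2441 = 0.58869
p₀ = P(outcome | unexposed) = 179/483 = 0.3706
Under exogeneity and monotonicity, PS = (p₁ − p₀)/(1 − p₀).
PS = (0.58869 − 0.3706) / 0.6294 ≈ 0.3465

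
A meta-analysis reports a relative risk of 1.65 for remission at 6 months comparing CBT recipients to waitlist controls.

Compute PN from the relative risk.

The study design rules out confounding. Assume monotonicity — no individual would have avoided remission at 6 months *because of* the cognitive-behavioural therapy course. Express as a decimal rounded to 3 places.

PN ≈ 0.394

Under exogeneity and monotonicity, PN = (RR − 1) / RR = 1 − 1/RR.
PN = (1.65 − 1) / 1.65 = 0.65 / 1.65 ≈ 0.3939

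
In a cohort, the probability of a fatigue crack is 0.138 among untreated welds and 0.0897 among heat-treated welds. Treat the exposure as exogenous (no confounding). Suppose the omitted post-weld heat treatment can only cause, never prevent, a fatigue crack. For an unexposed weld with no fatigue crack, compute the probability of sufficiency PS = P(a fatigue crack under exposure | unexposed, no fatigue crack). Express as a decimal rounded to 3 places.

PS ≈ 0.053

Let p₁ = 0.138, p₀ = 0.0897.
Under exogeneity and monotonicity, PS = (p₁ − p₀) / (1 − p₀).
PS = (0.138 − 0.0897) / (1 − 0.0897) = 0.0483 / 0.9103 ≈ 0.0531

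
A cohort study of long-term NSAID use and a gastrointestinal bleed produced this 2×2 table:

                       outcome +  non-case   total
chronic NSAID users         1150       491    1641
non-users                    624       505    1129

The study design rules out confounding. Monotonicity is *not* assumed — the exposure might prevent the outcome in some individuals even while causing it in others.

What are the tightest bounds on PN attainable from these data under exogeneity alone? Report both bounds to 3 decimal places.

p₁ = P(outcome | exposed) = 1150/1641 = 0.70079
p₀ = P(outcome | unexposed) = 624/1129 = 0.5527
Under exogeneity alone the bounds on PN are max{0,(p₁−p₀)/p₁} ≤ PN ≤ min{1,(1−p₀)/p₁}.
  lower = (p₁ − p₀)/p₁ = 0.14809 / 0.70079 ≈ 0.2113
  upper = min{1, (1 − p₀)/p₁} = 0.4473 / 0.70079 ≈ 0.6383

0.211 ≤ PN ≤ 0.638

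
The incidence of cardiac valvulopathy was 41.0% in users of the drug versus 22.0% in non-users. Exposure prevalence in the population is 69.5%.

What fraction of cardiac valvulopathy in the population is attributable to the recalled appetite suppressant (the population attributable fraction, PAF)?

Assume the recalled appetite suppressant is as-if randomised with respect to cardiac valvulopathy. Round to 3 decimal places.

PAF ≈ 0.375

p₁ = 0.41, p₀ = 0.22.
Overall risk P(Y=1) = π·p₁ + (1−π)·p₀ = 0.695×0.41 + 0.305×0.22 = 0.35205.
Under exogeneity, PAF = [P(Y=1) − p₀] / P(Y=1).
PAF = (0.35205 − 0.22) / 0.35205 ≈ 0.3751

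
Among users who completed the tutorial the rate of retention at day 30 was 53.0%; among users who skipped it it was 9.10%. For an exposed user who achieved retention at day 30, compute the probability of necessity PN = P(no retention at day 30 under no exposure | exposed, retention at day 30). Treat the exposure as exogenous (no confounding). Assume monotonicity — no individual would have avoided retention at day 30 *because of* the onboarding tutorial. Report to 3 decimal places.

PN ≈ 0.828

p₁ = 0.53, p₀ = 0.091.
Under exogeneity and monotonicity, PN = (p₁ − p₀) / p₁.
PN = (0.53 − 0.091) / 0.53 = 0.439 / 0.53 ≈ 0.8283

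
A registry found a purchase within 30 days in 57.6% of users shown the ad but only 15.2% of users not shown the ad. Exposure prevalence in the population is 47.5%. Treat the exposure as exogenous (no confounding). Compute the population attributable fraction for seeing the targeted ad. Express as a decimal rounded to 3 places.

PAF ≈ 0.570

p₁ = 0.576, p₀ = 0.152.
Overall risk P(Y=1) = π·p₁ + (1−π)·p₀ = 0.475×0.576 + 0.525×0.152 = 0.3534.
Under exogeneity, PAF = [P(Y=1) − p₀] / P(Y=1).
PAF = (0.3534 − 0.152) / 0.3534 ≈ 0.5699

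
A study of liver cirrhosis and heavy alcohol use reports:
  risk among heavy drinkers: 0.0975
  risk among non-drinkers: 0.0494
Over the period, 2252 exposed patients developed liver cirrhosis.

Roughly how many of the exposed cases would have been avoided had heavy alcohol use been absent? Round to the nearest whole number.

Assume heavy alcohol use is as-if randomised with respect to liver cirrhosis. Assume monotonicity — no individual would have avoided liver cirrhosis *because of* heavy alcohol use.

Let p₁ = 0.0975, p₀ = 0.0494.
PN = (p₁ − p₀)/p₁ = (0.0975 − 0.0494) / 0.0975 ≈ 0.49333.
Attributable cases ≈ PN × (exposed cases) = 0.49333 × 2252 ≈ 1110.99.

about 1111 cases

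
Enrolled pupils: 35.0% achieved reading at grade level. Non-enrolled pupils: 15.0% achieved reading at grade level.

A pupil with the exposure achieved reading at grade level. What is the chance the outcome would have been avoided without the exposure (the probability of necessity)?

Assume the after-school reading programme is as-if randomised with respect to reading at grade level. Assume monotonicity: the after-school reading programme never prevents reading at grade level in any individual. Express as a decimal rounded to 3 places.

PN ≈ 0.571

p₁ = 0.35, p₀ = 0.15.
Under exogeneity and monotonicity, PN = (p₁ − p₀) / p₁.
PN = (0.35 − 0.15) / 0.35 = 0.2 / 0.35 ≈ 0.5714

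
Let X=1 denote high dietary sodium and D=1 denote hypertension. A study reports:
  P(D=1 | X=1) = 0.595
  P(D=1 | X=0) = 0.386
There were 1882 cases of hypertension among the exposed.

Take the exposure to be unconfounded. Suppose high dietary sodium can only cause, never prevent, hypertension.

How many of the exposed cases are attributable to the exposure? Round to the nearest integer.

Let p₁ = 0.595, p₀ = 0.386.
PN = (p₁ − p₀)/p₁ = (0.595 − 0.386) / 0.595 ≈ 0.35126.
Attributable cases ≈ PN × (exposed cases) = 0.35126 × 1882 ≈ 661.07.

about 661 cases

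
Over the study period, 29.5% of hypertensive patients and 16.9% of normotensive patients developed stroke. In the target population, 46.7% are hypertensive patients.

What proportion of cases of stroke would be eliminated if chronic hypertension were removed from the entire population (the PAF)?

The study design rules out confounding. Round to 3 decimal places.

PAF ≈ 0.258

p₁ = 0.295, p₀ = 0.169.
Overall risk P(Y=1) = π·p₁ + (1−π)·p₀ = 0.467×0.295 + 0.533×0.169 = 0.22784.
Under exogeneity, PAF = [P(Y=1) − p₀] / P(Y=1).
PAF = (0.22784 − 0.169) / 0.22784 ≈ 0.2583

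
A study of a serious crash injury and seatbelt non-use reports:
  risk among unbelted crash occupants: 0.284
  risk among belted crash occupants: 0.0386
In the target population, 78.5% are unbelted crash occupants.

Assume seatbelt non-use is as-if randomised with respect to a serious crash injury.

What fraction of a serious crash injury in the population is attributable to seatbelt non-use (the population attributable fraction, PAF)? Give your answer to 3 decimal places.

Let p₁ = 0.284, p₀ = 0.0386.
Overall risk P(Y=1) = π·p₁ + (1−π)·p₀ = 0.785×0.284 + 0.215×0.0386 = 0.23124.
Under exogeneity, PAF = [P(Y=1) − p₀] / P(Y=1).
PAF = (0.23124 − 0.0386) / 0.23124 ≈ 0.8331

PAF ≈ 0.833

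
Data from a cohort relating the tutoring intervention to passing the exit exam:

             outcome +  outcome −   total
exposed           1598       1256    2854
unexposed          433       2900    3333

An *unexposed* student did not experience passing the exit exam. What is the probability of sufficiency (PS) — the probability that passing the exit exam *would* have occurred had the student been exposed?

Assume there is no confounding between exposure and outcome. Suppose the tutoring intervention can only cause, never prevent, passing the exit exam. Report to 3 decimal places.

PS ≈ 0.494

p₁ = P(outcome | exposed) = 1598/2854 = 0.55992
p₀ = P(outcome | unexposed) = 433/3333 = 0.12991
Under exogeneity and monotonicity, PS = (p₁ − p₀) / (1 − p₀).
PS = (0.55992 − 0.12991) / (1 − 0.12991) = 0.43 / 0.87009 ≈ 0.4942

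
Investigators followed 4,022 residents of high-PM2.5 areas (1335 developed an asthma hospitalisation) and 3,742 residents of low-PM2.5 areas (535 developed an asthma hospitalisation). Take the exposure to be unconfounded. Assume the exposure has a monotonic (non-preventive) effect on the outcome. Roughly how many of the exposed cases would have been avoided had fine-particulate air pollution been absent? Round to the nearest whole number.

about 760 cases

p₁ = P(outcome | exposed) = 1335/4022 = 0.33192
p₀ = P(outcome | unexposed) = 535/3742 = 0.14297
PN = (p₁ − p₀)/p₁ = (0.33192 − 0.14297) / 0.33192 ≈ 0.56926.
Attributable cases ≈ PN × (exposed cases) = 0.56926 × 1335 ≈ 759.97.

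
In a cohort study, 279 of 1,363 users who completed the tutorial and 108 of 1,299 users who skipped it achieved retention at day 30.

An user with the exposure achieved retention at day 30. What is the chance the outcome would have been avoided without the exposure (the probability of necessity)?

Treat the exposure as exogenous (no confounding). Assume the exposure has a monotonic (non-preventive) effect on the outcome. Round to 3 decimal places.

PN ≈ 0.594

p₁ = P(outcome | exposed) = 279/1363 = 0.2047
p₀ = P(outcome | unexposed) = 108/1299 = 0.083141
Under exogeneity and monotonicity, PN = (p₁ − p₀) / p₁.
PN = (0.2047 − 0.083141) / 0.2047 = 0.12155 / 0.2047 ≈ 0.5938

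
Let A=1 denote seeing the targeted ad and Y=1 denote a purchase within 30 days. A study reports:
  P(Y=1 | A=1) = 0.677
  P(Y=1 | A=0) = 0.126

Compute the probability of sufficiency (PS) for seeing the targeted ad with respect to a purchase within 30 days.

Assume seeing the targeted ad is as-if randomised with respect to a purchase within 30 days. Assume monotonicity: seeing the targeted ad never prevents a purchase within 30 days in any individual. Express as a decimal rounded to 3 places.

PS ≈ 0.630

Let p₁ = 0.677, p₀ = 0.126.
Under exogeneity and monotonicity, PS = (p₁ − p₀) / (1 − p₀).
PS = (0.677 − 0.126) / (1 − 0.126) = 0.551 / 0.874 ≈ 0.6304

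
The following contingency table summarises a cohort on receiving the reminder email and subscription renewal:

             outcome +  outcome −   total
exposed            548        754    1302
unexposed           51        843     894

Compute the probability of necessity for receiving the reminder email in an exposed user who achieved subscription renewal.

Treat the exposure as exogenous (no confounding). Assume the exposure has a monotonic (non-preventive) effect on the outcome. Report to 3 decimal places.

PN ≈ 0.864

p₁ = P(outcome | exposed) = 548/1302 = 0.42089
p₀ = P(outcome | unexposed) = 51/894 = 0.057047
Under exogeneity and monotonicity, PN = (p₁ − p₀) / p₁.
PN = (0.42089 − 0.057047) / 0.42089 = 0.36384 / 0.42089 ≈ 0.8645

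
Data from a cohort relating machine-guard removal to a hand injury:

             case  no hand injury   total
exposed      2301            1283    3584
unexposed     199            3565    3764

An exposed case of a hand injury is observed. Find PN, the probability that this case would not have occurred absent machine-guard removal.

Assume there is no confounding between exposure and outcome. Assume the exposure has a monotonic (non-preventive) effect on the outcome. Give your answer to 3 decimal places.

p₁ = P(outcome | exposed) = 2301/3584 = 0.64202
p₀ = P(outcome | unexposed) = 199/3764 = 0.052869
Under exogeneity and monotonicity, PN = (p₁ − p₀)/p₁.
PN = (0.64202 − 0.052869) / 0.64202 ≈ 0.9177

PN ≈ 0.918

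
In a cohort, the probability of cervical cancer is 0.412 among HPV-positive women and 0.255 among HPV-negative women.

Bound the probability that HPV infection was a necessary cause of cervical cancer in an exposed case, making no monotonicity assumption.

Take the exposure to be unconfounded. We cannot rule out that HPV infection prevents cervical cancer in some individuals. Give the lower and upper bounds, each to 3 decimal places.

Let p₁ = 0.412, p₀ = 0.255.
Under exogeneity alone the bounds on PN are max{0,(p₁−p₀)/p₁} ≤ PN ≤ min{1,(1−p₀)/p₁}.
  lower = (p₁ − p₀)/p₁ = 0.157 / 0.412 ≈ 0.3811
  upper = min{1, (1 − p₀)/p₁} = 0.745 / 0.412 ≈ 1.8083 → capped at 1

0.381 ≤ PN ≤ 1.000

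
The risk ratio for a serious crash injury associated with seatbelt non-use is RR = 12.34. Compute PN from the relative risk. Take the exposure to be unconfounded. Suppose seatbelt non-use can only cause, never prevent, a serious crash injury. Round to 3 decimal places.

Under exogeneity and monotonicity, PN = (RR − 1) / RR = 1 − 1/RR.
PN = (12.34 − 1) / 12.34 = 11.34 / 12.34 ≈ 0.9190

PN ≈ 0.919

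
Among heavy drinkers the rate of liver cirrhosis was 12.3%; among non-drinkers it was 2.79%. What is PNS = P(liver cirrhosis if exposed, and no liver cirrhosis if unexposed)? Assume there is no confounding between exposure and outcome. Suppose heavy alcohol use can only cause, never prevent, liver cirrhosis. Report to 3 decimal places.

PNS ≈ 0.095

p₁ = 0.123, p₀ = 0.0279.
Under exogeneity and monotonicity, PNS = p₁ − p₀.
PNS = 0.123 − 0.0279 = 0.0951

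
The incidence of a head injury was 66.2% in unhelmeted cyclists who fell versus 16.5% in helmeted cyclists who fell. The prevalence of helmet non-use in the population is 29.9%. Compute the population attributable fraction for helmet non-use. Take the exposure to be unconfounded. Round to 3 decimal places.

PAF ≈ 0.474

p₁ = 0.662, p₀ = 0.165.
Overall risk P(Y=1) = π·p₁ + (1−π)·p₀ = 0.299×0.662 + 0.701×0.165 = 0.3136.
Under exogeneity, PAF = [P(Y=1) − p₀] / P(Y=1).
PAF = (0.3136 − 0.165) / 0.3136 ≈ 0.4739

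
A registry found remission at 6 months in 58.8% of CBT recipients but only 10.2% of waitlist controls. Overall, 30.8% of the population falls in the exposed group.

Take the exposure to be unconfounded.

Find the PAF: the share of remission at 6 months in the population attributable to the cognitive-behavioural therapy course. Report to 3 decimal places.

PAF ≈ 0.595

p₁ = 0.588, p₀ = 0.102.
Overall risk P(Y=1) = π·p₁ + (1−π)·p₀ = 0.308×0.588 + 0.692×0.102 = 0.25169.
Under exogeneity, PAF = [P(Y=1) − p₀] / P(Y=1).
PAF = (0.25169 − 0.102) / 0.25169 ≈ 0.5947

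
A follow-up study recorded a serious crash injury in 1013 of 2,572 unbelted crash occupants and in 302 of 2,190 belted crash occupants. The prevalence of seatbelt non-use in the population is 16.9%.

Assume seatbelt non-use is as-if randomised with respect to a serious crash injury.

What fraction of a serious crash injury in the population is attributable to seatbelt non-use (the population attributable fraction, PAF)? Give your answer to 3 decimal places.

p₁ = P(outcome | exposed) = 1013/2572 = 0.39386
p₀ = P(outcome | unexposed) = 302/2190 = 0.1379
Overall risk P(Y=1) = π·p₁ + (1−π)·p₀ = 0.169×0.39386 + 0.831×0.1379 = 0.18116.
Under exogeneity, PAF = [P(Y=1) − p₀] / P(Y=1).
PAF = (0.18116 − 0.1379) / 0.18116 ≈ 0.2388

PAF ≈ 0.239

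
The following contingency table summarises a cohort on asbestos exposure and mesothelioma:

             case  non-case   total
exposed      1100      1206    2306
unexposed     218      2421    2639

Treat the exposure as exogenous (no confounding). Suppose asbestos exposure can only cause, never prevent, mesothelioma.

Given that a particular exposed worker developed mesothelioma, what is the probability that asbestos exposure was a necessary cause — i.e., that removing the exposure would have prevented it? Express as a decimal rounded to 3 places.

p₁ = P(outcome | exposed) = 1100/2306 = 0.47702
p₀ = P(outcome | unexposed) = 218/2639 = 0.082607
Under exogeneity and monotonicity, PN = (p₁ − p₀)/p₁.
PN = (0.47702 − 0.082607) / 0.47702 ≈ 0.8268

PN ≈ 0.827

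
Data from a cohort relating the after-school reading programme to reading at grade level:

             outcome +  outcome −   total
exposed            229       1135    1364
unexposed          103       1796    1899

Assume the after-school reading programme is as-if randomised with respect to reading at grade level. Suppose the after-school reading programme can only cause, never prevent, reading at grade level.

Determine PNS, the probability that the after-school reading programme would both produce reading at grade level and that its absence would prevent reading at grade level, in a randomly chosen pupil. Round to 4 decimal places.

PNS ≈ 0.1136

p₁ = P(outcome | exposed) = 229/1364 = 0.16789
p₀ = P(outcome | unexposed) = 103/1899 = 0.054239
Under exogeneity and monotonicity, PNS = p₁ − p₀.
PNS = 0.16789 − 0.054239 = 0.11365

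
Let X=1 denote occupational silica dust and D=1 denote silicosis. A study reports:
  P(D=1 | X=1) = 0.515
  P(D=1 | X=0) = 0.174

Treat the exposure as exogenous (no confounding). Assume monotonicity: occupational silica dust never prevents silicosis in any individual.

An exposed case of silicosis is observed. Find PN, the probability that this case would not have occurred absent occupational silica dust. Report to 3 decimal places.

PN ≈ 0.662

Let p₁ = 0.515, p₀ = 0.174.
Under exogeneity and monotonicity, PN = (p₁ − p₀) / p₁.
PN = (0.515 − 0.174) / 0.515 = 0.341 / 0.515 ≈ 0.6621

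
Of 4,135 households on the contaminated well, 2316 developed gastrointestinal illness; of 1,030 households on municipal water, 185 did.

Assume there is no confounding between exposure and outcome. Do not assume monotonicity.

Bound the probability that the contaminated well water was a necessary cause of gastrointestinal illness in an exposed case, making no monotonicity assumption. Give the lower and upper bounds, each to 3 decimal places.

0.679 ≤ PN ≤ 1.000

p₁ = P(outcome | exposed) = 2316/4135 = 0.5601
p₀ = P(outcome | unexposed) = 185/1030 = 0.17961
Under exogeneity alone the bounds on PN are max{0,(p₁−p₀)/p₁} ≤ PN ≤ min{1,(1−p₀)/p₁}.
  lower = (p₁ − p₀)/p₁ = 0.38049 / 0.5601 ≈ 0.6793
  upper = min{1, (1 − p₀)/p₁} = 0.82039 / 0.5601 ≈ 1.4647 → capped at 1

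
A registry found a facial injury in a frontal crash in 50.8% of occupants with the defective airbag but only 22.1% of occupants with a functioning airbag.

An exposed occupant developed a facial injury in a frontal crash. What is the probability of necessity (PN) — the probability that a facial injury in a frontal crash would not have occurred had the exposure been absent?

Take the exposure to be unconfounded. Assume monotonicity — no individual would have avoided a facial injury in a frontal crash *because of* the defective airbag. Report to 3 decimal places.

PN ≈ 0.565

p₁ = 0.508, p₀ = 0.221.
Under exogeneity and monotonicity, PN = (p₁ − p₀) / p₁.
PN = (0.508 − 0.221) / 0.508 = 0.287 / 0.508 ≈ 0.5650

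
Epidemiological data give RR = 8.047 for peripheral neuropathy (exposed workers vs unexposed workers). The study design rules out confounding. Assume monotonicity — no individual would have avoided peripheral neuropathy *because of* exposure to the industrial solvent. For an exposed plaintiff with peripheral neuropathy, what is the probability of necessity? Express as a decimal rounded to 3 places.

Under exogeneity and monotonicity, PN = (RR − 1) / RR = 1 − 1/RR.
PN = (8.047 − 1) / 8.047 = 7.047 / 8.047 ≈ 0.8757

PN ≈ 0.876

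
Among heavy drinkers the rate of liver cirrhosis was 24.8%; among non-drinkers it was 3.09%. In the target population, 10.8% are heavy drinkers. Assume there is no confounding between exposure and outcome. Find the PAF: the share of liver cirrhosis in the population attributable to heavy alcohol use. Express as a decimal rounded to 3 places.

PAF ≈ 0.431

p₁ = 0.248, p₀ = 0.0309.
Overall risk P(Y=1) = π·p₁ + (1−π)·p₀ = 0.108×0.248 + 0.892×0.0309 = 0.054347.
Under exogeneity, PAF = [P(Y=1) − p₀] / P(Y=1).
PAF = (0.054347 − 0.0309) / 0.054347 ≈ 0.4314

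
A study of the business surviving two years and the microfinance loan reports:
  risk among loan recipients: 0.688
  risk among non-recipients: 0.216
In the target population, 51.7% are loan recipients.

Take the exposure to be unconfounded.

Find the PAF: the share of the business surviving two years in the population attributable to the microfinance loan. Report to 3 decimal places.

PAF ≈ 0.530

Let p₁ = 0.688, p₀ = 0.216.
Overall risk P(Y=1) = π·p₁ + (1−π)·p₀ = 0.517×0.688 + 0.483×0.216 = 0.46002.
Under exogeneity, PAF = [P(Y=1) − p₀] / P(Y=1).
PAF = (0.46002 − 0.216) / 0.46002 ≈ 0.5305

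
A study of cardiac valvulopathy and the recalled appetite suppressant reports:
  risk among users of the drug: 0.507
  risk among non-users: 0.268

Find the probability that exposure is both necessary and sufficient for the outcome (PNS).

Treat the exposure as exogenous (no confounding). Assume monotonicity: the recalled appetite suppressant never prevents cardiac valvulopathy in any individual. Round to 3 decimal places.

Let p₁ = 0.507, p₀ = 0.268.
Under exogeneity and monotonicity, PNS = p₁ − p₀.
PNS = 0.507 − 0.268 = 0.239

PNS ≈ 0.239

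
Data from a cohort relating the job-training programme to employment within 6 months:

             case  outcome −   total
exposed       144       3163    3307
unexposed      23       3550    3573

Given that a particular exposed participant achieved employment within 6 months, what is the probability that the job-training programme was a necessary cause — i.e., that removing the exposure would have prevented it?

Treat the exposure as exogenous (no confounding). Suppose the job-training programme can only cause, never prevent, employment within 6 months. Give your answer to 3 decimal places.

PN ≈ 0.852

p₁ = P(outcome | exposed) = 144/3307 = 0.043544
p₀ = P(outcome | unexposed) = 23/3573 = 0.0064372
Under exogeneity and monotonicity, PN = (p₁ − p₀) / p₁.
PN = (0.043544 − 0.0064372) / 0.043544 = 0.037107 / 0.043544 ≈ 0.8522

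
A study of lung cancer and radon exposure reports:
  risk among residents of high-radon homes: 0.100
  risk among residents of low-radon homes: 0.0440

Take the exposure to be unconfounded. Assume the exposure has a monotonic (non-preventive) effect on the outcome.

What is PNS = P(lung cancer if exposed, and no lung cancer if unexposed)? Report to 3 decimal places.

PNS ≈ 0.056

Let p₁ = 0.1, p₀ = 0.044.
Under exogeneity and monotonicity, PNS = p₁ − p₀.
PNS = 0.1 − 0.044 = 0.056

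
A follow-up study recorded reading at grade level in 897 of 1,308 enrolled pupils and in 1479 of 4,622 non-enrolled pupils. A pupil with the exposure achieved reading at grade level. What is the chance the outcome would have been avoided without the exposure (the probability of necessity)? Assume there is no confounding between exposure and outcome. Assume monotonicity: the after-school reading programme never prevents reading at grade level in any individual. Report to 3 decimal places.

PN ≈ 0.533

p₁ = P(outcome | exposed) = 897/1308 = 0.68578
p₀ = P(outcome | unexposed) = 1479/4622 = 0.31999
Under exogeneity and monotonicity, PN = (p₁ − p₀) / p₁.
PN = (0.68578 − 0.31999) / 0.68578 = 0.36579 / 0.68578 ≈ 0.5334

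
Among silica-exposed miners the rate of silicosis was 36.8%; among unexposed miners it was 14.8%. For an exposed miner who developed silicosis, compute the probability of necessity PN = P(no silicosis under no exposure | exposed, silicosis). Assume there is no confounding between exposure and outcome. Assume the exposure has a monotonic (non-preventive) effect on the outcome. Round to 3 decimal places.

PN ≈ 0.598

p₁ = 0.368, p₀ = 0.148.
Under exogeneity and monotonicity, PN = (p₁ − p₀) / p₁.
PN = (0.368 − 0.148) / 0.368 = 0.22 / 0.368 ≈ 0.5978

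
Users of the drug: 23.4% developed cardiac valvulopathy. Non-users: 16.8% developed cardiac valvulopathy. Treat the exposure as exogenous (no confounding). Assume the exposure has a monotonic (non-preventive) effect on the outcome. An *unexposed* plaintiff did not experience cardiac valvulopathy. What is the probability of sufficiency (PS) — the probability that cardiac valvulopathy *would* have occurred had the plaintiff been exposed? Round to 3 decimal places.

p₁ = 0.234, p₀ = 0.168.
Under exogeneity and monotonicity, PS = (p₁ − p₀) / (1 − p₀).
PS = (0.234 − 0.168) / (1 − 0.168) = 0.066 / 0.832 ≈ 0.0793

PS ≈ 0.079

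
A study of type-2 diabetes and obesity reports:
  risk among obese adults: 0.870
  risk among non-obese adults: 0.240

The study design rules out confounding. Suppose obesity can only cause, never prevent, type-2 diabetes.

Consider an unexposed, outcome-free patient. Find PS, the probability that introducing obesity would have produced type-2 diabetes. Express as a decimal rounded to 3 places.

Let p₁ = 0.87, p₀ = 0.24.
Under exogeneity and monotonicity, PS = (p₁ − p₀) / (1 − p₀).
PS = (0.87 − 0.24) / (1 − 0.24) = 0.63 / 0.76 ≈ 0.8289

PS ≈ 0.829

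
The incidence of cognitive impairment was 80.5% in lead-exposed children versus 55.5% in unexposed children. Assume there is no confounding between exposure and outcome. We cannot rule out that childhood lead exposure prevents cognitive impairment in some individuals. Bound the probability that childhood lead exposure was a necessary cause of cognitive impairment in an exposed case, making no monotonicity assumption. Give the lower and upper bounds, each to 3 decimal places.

p₁ = 0.805, p₀ = 0.555.
Under exogeneity alone the bounds on PN are max{0,(p₁−p₀)/p₁} ≤ PN ≤ min{1,(1−p₀)/p₁}.
  lower = (p₁ − p₀)/p₁ = 0.25 / 0.805 ≈ 0.3106
  upper = min{1, (1 − p₀)/p₁} = 0.445 / 0.805 ≈ 0.5528

0.311 ≤ PN ≤ 0.553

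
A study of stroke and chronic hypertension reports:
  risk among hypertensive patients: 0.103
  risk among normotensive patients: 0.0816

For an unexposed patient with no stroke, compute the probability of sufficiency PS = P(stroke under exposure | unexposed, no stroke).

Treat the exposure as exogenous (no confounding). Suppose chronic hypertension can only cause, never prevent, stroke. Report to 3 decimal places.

Let p₁ = 0.103, p₀ = 0.0816.
Under exogeneity and monotonicity, PS = (p₁ − p₀) / (1 − p₀).
PS = (0.103 − 0.0816) / (1 − 0.0816) = 0.0214 / 0.9184 ≈ 0.0233

PS ≈ 0.023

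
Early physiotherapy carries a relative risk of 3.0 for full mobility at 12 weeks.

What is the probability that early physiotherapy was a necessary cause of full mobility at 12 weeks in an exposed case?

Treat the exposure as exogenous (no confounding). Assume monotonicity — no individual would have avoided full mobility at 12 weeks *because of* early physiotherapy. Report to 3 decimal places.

PN ≈ 0.667

Under exogeneity and monotonicity, PN = (RR − 1) / RR = 1 − 1/RR.
PN = (3.0 − 1) / 3.0 = 2 / 3.0 ≈ 0.6667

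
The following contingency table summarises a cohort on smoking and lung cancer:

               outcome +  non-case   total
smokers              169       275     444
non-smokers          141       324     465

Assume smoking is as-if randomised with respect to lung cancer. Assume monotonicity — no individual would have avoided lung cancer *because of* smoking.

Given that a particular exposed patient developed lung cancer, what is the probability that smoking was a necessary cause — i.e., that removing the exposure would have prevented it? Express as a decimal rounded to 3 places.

PN ≈ 0.203

p₁ = P(outcome | exposed) = 169/444 = 0.38063
p₀ = P(outcome | unexposed) = 141/465 = 0.30323
Under exogeneity and monotonicity, PN = (p₁ − p₀)/p₁.
PN = (0.38063 − 0.30323) / 0.38063 ≈ 0.2034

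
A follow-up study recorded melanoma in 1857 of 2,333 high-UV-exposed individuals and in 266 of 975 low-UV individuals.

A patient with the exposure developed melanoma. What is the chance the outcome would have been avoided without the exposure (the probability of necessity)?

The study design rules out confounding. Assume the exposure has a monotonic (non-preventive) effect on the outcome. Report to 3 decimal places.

p₁ = P(outcome | exposed) = 1857/2333 = 0.79597
p₀ = P(outcome | unexposed) = 266/975 = 0.27282
Under exogeneity and monotonicity, PN = (p₁ − p₀) / p₁.
PN = (0.79597 − 0.27282) / 0.79597 = 0.52315 / 0.79597 ≈ 0.6572

PN ≈ 0.657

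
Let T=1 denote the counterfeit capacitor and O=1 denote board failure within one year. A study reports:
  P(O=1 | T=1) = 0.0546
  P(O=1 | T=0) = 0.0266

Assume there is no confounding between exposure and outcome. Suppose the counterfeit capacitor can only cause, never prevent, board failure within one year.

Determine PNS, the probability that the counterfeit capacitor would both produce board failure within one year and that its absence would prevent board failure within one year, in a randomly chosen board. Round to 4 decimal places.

Let p₁ = 0.0546, p₀ = 0.0266.
Under exogeneity and monotonicity, PNS = p₁ − p₀.
PNS = 0.0546 − 0.0266 = 0.028

PNS ≈ 0.0280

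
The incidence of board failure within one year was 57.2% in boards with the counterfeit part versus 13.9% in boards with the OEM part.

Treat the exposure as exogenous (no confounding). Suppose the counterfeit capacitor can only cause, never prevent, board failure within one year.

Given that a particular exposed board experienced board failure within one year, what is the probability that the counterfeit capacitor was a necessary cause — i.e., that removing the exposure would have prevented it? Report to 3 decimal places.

PN ≈ 0.757

p₁ = 0.572, p₀ = 0.139.
Under exogeneity and monotonicity, PN = (p₁ − p₀) / p₁.
PN = (0.572 − 0.139) / 0.572 = 0.433 / 0.572 ≈ 0.7570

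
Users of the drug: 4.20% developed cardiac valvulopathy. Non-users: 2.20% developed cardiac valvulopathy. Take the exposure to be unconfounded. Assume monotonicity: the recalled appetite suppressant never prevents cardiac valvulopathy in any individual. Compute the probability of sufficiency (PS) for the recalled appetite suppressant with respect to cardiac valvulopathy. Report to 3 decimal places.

PS ≈ 0.020

p₁ = 0.042, p₀ = 0.022.
Under exogeneity and monotonicity, PS = (p₁ − p₀) / (1 − p₀).
PS = (0.042 − 0.022) / (1 − 0.022) = 0.02 / 0.978 ≈ 0.0204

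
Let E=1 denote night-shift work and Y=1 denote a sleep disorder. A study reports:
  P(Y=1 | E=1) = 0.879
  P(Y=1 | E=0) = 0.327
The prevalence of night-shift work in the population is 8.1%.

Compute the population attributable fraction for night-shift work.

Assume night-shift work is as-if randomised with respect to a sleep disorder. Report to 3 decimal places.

PAF ≈ 0.120

Let p₁ = 0.879, p₀ = 0.327.
Overall risk P(Y=1) = π·p₁ + (1−π)·p₀ = 0.081×0.879 + 0.919×0.327 = 0.37171.
Under exogeneity, PAF = [P(Y=1) − p₀] / P(Y=1).
PAF = (0.37171 − 0.327) / 0.37171 ≈ 0.1203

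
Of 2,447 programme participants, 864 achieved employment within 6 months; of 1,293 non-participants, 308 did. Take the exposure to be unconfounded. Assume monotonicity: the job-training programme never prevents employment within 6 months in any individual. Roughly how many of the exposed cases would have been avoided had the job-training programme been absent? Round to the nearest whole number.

about 281 cases

p₁ = P(outcome | exposed) = 864/2447 = 0.35309
p₀ = P(outcome | unexposed) = 308/1293 = 0.23821
PN = (p₁ − p₀)/p₁ = (0.35309 − 0.23821) / 0.35309 ≈ 0.32536.
Attributable cases ≈ PN × (exposed cases) = 0.32536 × 864 ≈ 281.11.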